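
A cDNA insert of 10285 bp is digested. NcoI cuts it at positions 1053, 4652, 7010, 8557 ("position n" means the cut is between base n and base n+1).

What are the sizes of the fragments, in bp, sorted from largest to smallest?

Linear molecule, 4 cuts → 5 fragments:
  1053 − 0 = 1053 bp
  4652 − 1053 = 3599 bp
  7010 − 4652 = 2358 bp
  8557 − 7010 = 1547 bp
  10285 − 8557 = 1728 bp
Sorted largest to smallest: 3599, 2358, 1728, 1547, 1053 bp.

3599, 2358, 1728, 1547, 1053 bp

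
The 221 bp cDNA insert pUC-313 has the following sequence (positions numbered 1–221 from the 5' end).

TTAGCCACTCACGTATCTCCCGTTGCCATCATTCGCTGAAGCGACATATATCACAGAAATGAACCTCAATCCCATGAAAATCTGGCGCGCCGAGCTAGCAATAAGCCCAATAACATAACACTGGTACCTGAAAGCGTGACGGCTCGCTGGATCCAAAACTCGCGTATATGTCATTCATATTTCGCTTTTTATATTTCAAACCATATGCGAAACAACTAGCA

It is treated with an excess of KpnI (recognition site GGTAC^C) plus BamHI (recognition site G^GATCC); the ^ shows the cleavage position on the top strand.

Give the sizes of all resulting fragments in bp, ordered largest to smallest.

The KpnI site (GGTACC) starts at position 123.
KpnI cuts after base 5 of each site (before the last base), so after position 127.
The BamHI site (GGATCC) starts at position 149.
BamHI cuts after the first base of each site, so after position 149.
Combined cut positions: 127, 149.
Linear molecule, 2 cuts → 3 fragments:
  1–127 → 127 bp
  128–149 → 22 bp
  150–221 → 72 bp
Sorted largest to smallest: 127, 72, 22 bp.

127, 72, 22 bp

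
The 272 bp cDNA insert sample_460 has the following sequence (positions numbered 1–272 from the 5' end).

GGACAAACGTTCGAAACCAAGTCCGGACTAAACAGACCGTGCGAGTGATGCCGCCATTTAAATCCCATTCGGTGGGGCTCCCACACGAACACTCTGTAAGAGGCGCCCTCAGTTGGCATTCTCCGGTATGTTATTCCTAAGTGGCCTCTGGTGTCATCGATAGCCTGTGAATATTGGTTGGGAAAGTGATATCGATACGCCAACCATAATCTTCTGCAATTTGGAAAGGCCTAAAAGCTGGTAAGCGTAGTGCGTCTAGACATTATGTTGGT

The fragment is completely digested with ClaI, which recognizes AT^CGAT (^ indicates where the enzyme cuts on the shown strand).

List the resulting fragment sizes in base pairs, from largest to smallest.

157, 80, 35 bp

ClaI sites (ATCGAT) start at positions 156, 191.
ClaI cuts after base 2 of each site, so after positions 157, 192.
Linear molecule, 2 cuts → 3 fragments:
  1–157 → 157 bp
  158–192 → 35 bp
  193–272 → 80 bp
Sorted largest to smallest: 157, 80, 35 bp.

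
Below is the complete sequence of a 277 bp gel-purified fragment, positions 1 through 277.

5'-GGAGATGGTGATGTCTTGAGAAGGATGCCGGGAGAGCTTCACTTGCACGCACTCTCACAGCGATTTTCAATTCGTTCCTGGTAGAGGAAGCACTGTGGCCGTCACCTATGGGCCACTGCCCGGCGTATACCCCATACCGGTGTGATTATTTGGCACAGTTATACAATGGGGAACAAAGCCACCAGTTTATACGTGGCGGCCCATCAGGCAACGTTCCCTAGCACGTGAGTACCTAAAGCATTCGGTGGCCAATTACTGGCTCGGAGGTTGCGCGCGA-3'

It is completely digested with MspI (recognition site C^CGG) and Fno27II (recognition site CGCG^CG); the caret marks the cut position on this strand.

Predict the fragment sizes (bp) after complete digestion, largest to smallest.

137, 92, 28, 17, 3 bp

MspI sites (CCGG) start at positions 28, 120, 137.
MspI cuts after the first base of each site, so after positions 28, 120, 137.
The Fno27II site (CGCGCG) starts at position 271.
Fno27II cuts after base 4 of each site, so after position 274.
Combined cut positions: 28, 120, 137, 274.
Linear molecule, 4 cuts → 5 fragments:
  1–28 → 28 bp
  29–120 → 92 bp
  121–137 → 17 bp
  138–274 → 137 bp
  275–277 → 3 bp
Sorted largest to smallest: 137, 92, 28, 17, 3 bp.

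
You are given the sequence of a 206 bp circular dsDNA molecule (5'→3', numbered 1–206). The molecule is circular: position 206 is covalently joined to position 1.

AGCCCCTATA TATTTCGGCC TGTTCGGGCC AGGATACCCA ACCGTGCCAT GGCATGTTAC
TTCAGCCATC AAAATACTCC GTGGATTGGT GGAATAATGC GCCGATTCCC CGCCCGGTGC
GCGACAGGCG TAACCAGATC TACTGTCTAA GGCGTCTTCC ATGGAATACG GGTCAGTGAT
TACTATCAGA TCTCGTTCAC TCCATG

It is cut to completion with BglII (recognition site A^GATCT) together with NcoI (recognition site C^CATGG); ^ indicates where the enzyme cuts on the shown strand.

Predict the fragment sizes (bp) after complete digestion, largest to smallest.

89, 65, 29, 23 bp

BglII sites (AGATCT) start at positions 136, 188.
BglII cuts after the first base of each site, so after positions 136, 188.
NcoI sites (CCATGG) start at positions 47, 159.
NcoI cuts after the first base of each site, so after positions 47, 159.
Combined cut positions: 47, 136, 159, 188.
Circular molecule, 4 cuts → 4 fragments:
  48–136 → 89 bp
  137–159 → 23 bp
  160–188 → 29 bp
  189–206 then 1–47 → 18 + 47 = 65 bp
Sorted largest to smallest: 89, 65, 29, 23 bp.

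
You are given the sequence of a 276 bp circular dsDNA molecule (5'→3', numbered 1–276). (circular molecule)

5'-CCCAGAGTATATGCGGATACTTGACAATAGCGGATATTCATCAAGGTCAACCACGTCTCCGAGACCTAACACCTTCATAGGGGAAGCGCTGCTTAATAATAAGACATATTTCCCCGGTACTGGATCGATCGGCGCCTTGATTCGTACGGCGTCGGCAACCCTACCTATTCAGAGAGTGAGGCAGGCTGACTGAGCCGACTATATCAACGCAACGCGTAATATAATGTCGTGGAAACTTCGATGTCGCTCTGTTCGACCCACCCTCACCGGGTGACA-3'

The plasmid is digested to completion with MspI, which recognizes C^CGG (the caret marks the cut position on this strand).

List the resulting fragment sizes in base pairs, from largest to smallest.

MspI sites (CCGG) start at positions 114, 267.
MspI cuts after the first base of each site, so after positions 114, 267.
Circular molecule, 2 cuts → 2 fragments:
  115–267 → 153 bp
  268–276 then 1–114 → 9 + 114 = 123 bp
Sorted largest to smallest: 153, 123 bp.

153, 123 bp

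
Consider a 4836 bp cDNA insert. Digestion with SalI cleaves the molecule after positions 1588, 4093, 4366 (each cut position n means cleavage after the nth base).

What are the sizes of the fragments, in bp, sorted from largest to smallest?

2505, 1588, 470, 273 bp

Linear molecule, 3 cuts → 4 fragments:
  1588 − 0 = 1588 bp
  4093 − 1588 = 2505 bp
  4366 − 4093 = 273 bp
  4836 − 4366 = 470 bp
Sorted largest to smallest: 2505, 1588, 470, 273 bp.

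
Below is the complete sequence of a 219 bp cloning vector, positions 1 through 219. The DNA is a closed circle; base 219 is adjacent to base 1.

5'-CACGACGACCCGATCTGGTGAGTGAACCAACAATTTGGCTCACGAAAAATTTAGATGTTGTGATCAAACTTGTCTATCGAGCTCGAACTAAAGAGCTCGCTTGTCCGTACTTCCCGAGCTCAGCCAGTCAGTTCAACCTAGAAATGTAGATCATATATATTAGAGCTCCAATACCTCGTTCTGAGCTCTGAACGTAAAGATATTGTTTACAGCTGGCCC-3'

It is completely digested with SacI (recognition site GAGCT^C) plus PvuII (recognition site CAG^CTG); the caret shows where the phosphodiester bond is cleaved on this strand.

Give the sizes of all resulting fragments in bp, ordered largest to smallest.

SacI sites (GAGCTC) start at positions 79, 93, 116, 163, 183.
SacI cuts after base 5 of each site (before the last base), so after positions 83, 97, 120, 167, 187.
The PvuII site (CAGCTG) starts at position 210.
PvuII cuts after base 3 of each site, so after position 212.
Combined cut positions: 83, 97, 120, 167, 187, 212.
Circular molecule, 6 cuts → 6 fragments:
  84–97 → 14 bp
  98–120 → 23 bp
  121–167 → 47 bp
  168–187 → 20 bp
  188–212 → 25 bp
  213–219 then 1–83 → 7 + 83 = 90 bp
Sorted largest to smallest: 90, 47, 25, 23, 20, 14 bp.

90, 47, 25, 23, 20, 14 bp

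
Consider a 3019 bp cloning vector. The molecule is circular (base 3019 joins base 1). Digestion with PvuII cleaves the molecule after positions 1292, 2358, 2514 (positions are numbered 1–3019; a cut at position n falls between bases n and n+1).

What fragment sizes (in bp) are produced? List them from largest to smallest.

1797, 1066, 156 bp

Circular molecule, 3 cuts → 3 fragments:
  2358 − 1292 = 1066 bp
  2514 − 2358 = 156 bp
  wrap: 3019 − 2514 + 1292 = 1797 bp
Sorted largest to smallest: 1797, 1066, 156 bp.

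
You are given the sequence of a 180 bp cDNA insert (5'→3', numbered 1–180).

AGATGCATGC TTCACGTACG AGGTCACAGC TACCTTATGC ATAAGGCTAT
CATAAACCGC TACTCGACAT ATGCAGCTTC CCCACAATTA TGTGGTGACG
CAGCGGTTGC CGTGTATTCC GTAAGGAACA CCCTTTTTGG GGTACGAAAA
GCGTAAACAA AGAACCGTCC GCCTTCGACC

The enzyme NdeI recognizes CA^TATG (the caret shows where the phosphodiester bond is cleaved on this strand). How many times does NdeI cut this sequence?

CATATG occurs starting at position 68.
NdeI cuts at 1 site.

1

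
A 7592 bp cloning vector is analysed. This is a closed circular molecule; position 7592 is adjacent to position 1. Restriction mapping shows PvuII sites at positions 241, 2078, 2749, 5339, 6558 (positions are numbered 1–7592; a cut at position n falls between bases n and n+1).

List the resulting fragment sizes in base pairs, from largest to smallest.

Circular molecule, 5 cuts → 5 fragments:
  2078 − 241 = 1837 bp
  2749 − 2078 = 671 bp
  5339 − 2749 = 2590 bp
  6558 − 5339 = 1219 bp
  wrap: 7592 − 6558 + 241 = 1275 bp
Sorted largest to smallest: 2590, 1837, 1275, 1219, 671 bp.

2590, 1837, 1275, 1219, 671 bp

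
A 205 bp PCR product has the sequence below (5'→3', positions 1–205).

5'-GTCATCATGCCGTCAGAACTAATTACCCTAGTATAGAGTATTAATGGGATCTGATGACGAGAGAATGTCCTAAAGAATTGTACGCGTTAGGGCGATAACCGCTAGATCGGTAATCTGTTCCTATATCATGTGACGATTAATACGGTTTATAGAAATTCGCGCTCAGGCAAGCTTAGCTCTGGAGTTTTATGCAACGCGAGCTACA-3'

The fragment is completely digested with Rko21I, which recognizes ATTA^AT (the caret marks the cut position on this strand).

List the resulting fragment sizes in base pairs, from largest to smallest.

96, 66, 43 bp

Rko21I sites (ATTAAT) start at positions 40, 136.
Rko21I cuts after base 4 of each site, so after positions 43, 139.
Linear molecule, 2 cuts → 3 fragments:
  1–43 → 43 bp
  44–139 → 96 bp
  140–205 → 66 bp
Sorted largest to smallest: 96, 66, 43 bp.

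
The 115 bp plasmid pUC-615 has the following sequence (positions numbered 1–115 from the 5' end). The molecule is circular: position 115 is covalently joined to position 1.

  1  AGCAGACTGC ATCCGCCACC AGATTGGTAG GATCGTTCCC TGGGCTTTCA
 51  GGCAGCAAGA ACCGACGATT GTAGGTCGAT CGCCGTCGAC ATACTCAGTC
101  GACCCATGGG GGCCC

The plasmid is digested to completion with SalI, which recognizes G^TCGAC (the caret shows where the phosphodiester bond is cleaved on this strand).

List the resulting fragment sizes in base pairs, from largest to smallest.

SalI sites (GTCGAC) start at positions 85, 98.
SalI cuts after the first base of each site, so after positions 85, 98.
Circular molecule, 2 cuts → 2 fragments:
  86–98 → 13 bp
  99–115 then 1–85 → 17 + 85 = 102 bp
Sorted largest to smallest: 102, 13 bp.

102, 13 bp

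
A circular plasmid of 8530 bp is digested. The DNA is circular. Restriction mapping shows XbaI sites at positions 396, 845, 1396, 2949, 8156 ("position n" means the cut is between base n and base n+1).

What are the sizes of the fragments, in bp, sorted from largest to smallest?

5207, 1553, 770, 551, 449 bp

Circular molecule, 5 cuts → 5 fragments:
  845 − 396 = 449 bp
  1396 − 845 = 551 bp
  2949 − 1396 = 1553 bp
  8156 − 2949 = 5207 bp
  wrap: 8530 − 8156 + 396 = 770 bp
Sorted largest to smallest: 5207, 1553, 770, 551, 449 bp.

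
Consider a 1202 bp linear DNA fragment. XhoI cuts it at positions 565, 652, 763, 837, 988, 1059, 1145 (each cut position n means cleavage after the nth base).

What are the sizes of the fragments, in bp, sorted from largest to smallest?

Linear molecule, 7 cuts → 8 fragments:
  565 − 0 = 565 bp
  652 − 565 = 87 bp
  763 − 652 = 111 bp
  837 − 763 = 74 bp
  988 − 837 = 151 bp
  1059 − 988 = 71 bp
  1145 − 1059 = 86 bp
  1202 − 1145 = 57 bp
Sorted largest to smallest: 565, 151, 111, 87, 86, 74, 71, 57 bp.

565, 151, 111, 87, 86, 74, 71, 57 bp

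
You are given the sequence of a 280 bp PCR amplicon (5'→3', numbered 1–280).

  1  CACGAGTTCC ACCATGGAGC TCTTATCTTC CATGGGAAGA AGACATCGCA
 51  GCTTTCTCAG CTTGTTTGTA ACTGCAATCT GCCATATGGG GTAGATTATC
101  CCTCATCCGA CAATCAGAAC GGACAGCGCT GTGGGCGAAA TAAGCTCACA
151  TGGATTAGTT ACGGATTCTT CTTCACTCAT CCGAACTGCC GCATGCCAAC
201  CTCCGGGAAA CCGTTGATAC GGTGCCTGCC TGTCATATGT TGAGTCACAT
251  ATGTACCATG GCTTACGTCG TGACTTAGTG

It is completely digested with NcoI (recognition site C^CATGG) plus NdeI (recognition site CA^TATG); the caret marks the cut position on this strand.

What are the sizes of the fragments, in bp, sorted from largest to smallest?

NcoI sites (CCATGG) start at positions 12, 30, 256.
NcoI cuts after the first base of each site, so after positions 12, 30, 256.
NdeI sites (CATATG) start at positions 83, 234, 248.
NdeI cuts after base 2 of each site, so after positions 84, 235, 249.
Combined cut positions: 12, 30, 84, 235, 249, 256.
Linear molecule, 6 cuts → 7 fragments:
  1–12 → 12 bp
  13–30 → 18 bp
  31–84 → 54 bp
  85–235 → 151 bp
  236–249 → 14 bp
  250–256 → 7 bp
  257–280 → 24 bp
Sorted largest to smallest: 151, 54, 24, 18, 14, 12, 7 bp.

151, 54, 24, 18, 14, 12, 7 bp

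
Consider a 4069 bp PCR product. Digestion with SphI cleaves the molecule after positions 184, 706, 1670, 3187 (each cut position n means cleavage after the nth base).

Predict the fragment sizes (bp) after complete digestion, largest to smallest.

Linear molecule, 4 cuts → 5 fragments:
  184 − 0 = 184 bp
  706 − 184 = 522 bp
  1670 − 706 = 964 bp
  3187 − 1670 = 1517 bp
  4069 − 3187 = 882 bp
Sorted largest to smallest: 1517, 964, 882, 522, 184 bp.

1517, 964, 882, 522, 184 bp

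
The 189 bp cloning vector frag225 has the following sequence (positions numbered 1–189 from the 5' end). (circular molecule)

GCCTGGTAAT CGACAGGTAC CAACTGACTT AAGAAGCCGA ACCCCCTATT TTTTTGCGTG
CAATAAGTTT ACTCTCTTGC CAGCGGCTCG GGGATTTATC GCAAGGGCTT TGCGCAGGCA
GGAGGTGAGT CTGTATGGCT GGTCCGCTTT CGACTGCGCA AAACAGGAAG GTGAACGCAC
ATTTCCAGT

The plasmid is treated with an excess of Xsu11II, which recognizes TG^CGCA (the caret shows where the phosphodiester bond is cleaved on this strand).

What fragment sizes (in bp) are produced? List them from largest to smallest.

Xsu11II sites (TGCGCA) start at positions 111, 155.
Xsu11II cuts after base 2 of each site, so after positions 112, 156.
Circular molecule, 2 cuts → 2 fragments:
  113–156 → 44 bp
  157–189 then 1–112 → 33 + 112 = 145 bp
Sorted largest to smallest: 145, 44 bp.

145, 44 bp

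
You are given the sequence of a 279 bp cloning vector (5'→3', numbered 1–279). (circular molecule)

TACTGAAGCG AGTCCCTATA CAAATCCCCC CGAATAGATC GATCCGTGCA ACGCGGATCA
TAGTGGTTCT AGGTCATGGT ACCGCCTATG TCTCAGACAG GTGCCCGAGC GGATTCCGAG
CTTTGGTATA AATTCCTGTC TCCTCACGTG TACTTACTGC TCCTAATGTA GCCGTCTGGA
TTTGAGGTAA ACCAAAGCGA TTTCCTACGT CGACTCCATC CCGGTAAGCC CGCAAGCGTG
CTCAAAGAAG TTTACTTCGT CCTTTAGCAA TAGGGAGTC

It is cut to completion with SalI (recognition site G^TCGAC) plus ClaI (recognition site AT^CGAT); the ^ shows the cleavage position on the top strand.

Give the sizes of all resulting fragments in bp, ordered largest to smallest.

170, 109 bp

The SalI site (GTCGAC) starts at position 209.
SalI cuts after the first base of each site, so after position 209.
The ClaI site (ATCGAT) starts at position 38.
ClaI cuts after base 2 of each site, so after position 39.
Combined cut positions: 39, 209.
Circular molecule, 2 cuts → 2 fragments:
  40–209 → 170 bp
  210–279 then 1–39 → 70 + 39 = 109 bp
Sorted largest to smallest: 170, 109 bp.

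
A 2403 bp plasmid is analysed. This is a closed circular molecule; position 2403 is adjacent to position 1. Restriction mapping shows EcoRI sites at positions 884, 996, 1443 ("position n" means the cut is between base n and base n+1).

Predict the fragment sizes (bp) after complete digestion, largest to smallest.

Circular molecule, 3 cuts → 3 fragments:
  996 − 884 = 112 bp
  1443 − 996 = 447 bp
  wrap: 2403 − 1443 + 884 = 1844 bp
Sorted largest to smallest: 1844, 447, 112 bp.

1844, 447, 112 bp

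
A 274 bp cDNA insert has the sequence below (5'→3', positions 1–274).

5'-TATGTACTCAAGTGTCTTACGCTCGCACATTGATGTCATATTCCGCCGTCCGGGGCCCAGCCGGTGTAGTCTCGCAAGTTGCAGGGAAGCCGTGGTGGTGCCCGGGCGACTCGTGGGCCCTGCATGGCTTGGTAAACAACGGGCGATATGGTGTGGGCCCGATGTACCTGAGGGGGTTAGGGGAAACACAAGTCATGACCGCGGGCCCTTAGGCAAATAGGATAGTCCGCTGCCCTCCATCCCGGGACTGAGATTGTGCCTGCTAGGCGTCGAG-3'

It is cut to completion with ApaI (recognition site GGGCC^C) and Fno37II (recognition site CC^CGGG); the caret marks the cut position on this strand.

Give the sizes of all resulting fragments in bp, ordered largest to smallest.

ApaI sites (GGGCCC) start at positions 53, 115, 155, 203.
ApaI cuts after base 5 of each site (before the last base), so after positions 57, 119, 159, 207.
Fno37II sites (CCCGGG) start at positions 101, 241.
Fno37II cuts after base 2 of each site, so after positions 102, 242.
Combined cut positions: 57, 102, 119, 159, 207, 242.
Linear molecule, 6 cuts → 7 fragments:
  1–57 → 57 bp
  58–102 → 45 bp
  103–119 → 17 bp
  120–159 → 40 bp
  160–207 → 48 bp
  208–242 → 35 bp
  243–274 → 32 bp
Sorted largest to smallest: 57, 48, 45, 40, 35, 32, 17 bp.

57, 48, 45, 40, 35, 32, 17 bp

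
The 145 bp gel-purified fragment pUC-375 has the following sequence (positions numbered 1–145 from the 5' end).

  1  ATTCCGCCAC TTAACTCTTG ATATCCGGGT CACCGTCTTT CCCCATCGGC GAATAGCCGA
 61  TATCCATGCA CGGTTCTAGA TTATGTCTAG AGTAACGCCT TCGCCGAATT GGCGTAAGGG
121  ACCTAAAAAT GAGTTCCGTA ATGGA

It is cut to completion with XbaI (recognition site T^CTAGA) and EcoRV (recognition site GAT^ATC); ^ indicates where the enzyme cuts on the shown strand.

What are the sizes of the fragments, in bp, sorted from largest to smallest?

59, 39, 22, 14, 11 bp

XbaI sites (TCTAGA) start at positions 75, 86.
XbaI cuts after the first base of each site, so after positions 75, 86.
EcoRV sites (GATATC) start at positions 20, 59.
EcoRV cuts after base 3 of each site, so after positions 22, 61.
Combined cut positions: 22, 61, 75, 86.
Linear molecule, 4 cuts → 5 fragments:
  1–22 → 22 bp
  23–61 → 39 bp
  62–75 → 14 bp
  76–86 → 11 bp
  87–145 → 59 bp
Sorted largest to smallest: 59, 39, 22, 14, 11 bp.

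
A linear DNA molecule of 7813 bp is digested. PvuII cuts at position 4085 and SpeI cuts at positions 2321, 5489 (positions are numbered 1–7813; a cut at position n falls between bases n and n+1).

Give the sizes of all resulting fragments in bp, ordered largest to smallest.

Combined cut positions (sorted): 2321, 4085, 5489.
Linear molecule, 3 cuts → 4 fragments:
  2321 − 0 = 2321 bp
  4085 − 2321 = 1764 bp
  5489 − 4085 = 1404 bp
  7813 − 5489 = 2324 bp
Sorted largest to smallest: 2324, 2321, 1764, 1404 bp.

2324, 2321, 1764, 1404 bp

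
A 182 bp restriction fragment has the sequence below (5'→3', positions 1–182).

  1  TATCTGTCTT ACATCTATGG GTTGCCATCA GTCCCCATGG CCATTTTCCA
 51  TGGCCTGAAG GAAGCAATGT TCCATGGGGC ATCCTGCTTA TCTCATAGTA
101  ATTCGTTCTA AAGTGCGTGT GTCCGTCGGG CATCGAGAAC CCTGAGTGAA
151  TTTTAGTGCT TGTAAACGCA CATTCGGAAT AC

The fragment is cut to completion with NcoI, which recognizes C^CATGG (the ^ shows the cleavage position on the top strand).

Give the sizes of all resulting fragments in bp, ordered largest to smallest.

NcoI sites (CCATGG) start at positions 35, 48, 72.
NcoI cuts after the first base of each site, so after positions 35, 48, 72.
Linear molecule, 3 cuts → 4 fragments:
  1–35 → 35 bp
  36–48 → 13 bp
  49–72 → 24 bp
  73–182 → 110 bp
Sorted largest to smallest: 110, 35, 24, 13 bp.

110, 35, 24, 13 bp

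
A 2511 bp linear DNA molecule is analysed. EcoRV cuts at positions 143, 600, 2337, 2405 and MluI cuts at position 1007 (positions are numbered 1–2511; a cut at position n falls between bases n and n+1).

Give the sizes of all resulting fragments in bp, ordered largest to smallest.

1330, 457, 407, 143, 106, 68 bp

Combined cut positions (sorted): 143, 600, 1007, 2337, 2405.
Linear molecule, 5 cuts → 6 fragments:
  143 − 0 = 143 bp
  600 − 143 = 457 bp
  1007 − 600 = 407 bp
  2337 − 1007 = 1330 bp
  2405 − 2337 = 68 bp
  2511 − 2405 = 106 bp
Sorted largest to smallest: 1330, 457, 407, 143, 106, 68 bp.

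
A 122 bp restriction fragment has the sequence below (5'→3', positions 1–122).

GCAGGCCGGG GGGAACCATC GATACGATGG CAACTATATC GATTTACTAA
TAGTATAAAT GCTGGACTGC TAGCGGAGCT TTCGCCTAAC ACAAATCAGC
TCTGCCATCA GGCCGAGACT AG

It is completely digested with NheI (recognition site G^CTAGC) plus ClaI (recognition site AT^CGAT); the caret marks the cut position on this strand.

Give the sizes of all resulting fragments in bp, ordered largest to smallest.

53, 30, 20, 19 bp

The NheI site (GCTAGC) starts at position 69.
NheI cuts after the first base of each site, so after position 69.
ClaI sites (ATCGAT) start at positions 18, 38.
ClaI cuts after base 2 of each site, so after positions 19, 39.
Combined cut positions: 19, 39, 69.
Linear molecule, 3 cuts → 4 fragments:
  1–19 → 19 bp
  20–39 → 20 bp
  40–69 → 30 bp
  70–122 → 53 bp
Sorted largest to smallest: 53, 30, 20, 19 bp.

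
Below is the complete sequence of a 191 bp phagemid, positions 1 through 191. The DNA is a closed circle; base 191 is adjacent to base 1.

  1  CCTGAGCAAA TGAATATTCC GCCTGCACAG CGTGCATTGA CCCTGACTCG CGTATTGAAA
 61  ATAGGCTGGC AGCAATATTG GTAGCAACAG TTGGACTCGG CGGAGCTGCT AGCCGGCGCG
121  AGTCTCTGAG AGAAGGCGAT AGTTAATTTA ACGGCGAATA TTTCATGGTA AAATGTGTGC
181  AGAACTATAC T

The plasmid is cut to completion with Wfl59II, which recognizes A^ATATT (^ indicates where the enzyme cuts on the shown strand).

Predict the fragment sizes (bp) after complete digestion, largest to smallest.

Wfl59II sites (AATATT) start at positions 13, 74, 157.
Wfl59II cuts after the first base of each site, so after positions 13, 74, 157.
Circular molecule, 3 cuts → 3 fragments:
  14–74 → 61 bp
  75–157 → 83 bp
  158–191 then 1–13 → 34 + 13 = 47 bp
Sorted largest to smallest: 83, 61, 47 bp.

83, 61, 47 bp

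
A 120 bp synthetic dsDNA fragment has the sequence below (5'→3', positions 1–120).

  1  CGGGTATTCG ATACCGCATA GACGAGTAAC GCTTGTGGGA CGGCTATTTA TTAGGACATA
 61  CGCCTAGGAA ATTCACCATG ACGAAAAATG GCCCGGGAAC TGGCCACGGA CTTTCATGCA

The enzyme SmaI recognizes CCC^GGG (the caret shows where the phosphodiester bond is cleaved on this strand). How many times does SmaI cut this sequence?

CCCGGG occurs starting at position 92.
SmaI cuts at 1 site.

1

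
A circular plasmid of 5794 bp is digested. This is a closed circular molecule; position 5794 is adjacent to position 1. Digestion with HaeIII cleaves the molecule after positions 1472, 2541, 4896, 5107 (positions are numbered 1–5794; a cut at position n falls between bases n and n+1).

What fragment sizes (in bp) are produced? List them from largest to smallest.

2355, 2159, 1069, 211 bp

Circular molecule, 4 cuts → 4 fragments:
  2541 − 1472 = 1069 bp
  4896 − 2541 = 2355 bp
  5107 − 4896 = 211 bp
  wrap: 5794 − 5107 + 1472 = 2159 bp
Sorted largest to smallest: 2355, 2159, 1069, 211 bp.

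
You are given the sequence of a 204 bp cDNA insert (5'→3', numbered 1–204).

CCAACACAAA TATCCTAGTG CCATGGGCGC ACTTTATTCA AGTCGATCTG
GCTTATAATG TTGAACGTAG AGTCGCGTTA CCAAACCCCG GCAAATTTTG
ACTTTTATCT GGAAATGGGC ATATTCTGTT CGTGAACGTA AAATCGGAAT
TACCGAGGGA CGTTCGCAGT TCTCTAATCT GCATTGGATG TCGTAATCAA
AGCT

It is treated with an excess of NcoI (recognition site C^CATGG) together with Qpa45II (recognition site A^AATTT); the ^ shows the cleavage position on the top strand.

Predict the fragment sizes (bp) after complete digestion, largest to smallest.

The NcoI site (CCATGG) starts at position 21.
NcoI cuts after the first base of each site, so after position 21.
The Qpa45II site (AAATTT) starts at position 93.
Qpa45II cuts after the first base of each site, so after position 93.
Combined cut positions: 21, 93.
Linear molecule, 2 cuts → 3 fragments:
  1–21 → 21 bp
  22–93 → 72 bp
  94–204 → 111 bp
Sorted largest to smallest: 111, 72, 21 bp.

111, 72, 21 bp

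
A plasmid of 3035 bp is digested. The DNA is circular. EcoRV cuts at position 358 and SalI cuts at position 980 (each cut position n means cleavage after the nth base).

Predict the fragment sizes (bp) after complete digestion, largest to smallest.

Combined cut positions (sorted): 358, 980.
Circular molecule, 2 cuts → 2 fragments:
  980 − 358 = 622 bp
  wrap: 3035 − 980 + 358 = 2413 bp
Sorted largest to smallest: 2413, 622 bp.

2413, 622 bp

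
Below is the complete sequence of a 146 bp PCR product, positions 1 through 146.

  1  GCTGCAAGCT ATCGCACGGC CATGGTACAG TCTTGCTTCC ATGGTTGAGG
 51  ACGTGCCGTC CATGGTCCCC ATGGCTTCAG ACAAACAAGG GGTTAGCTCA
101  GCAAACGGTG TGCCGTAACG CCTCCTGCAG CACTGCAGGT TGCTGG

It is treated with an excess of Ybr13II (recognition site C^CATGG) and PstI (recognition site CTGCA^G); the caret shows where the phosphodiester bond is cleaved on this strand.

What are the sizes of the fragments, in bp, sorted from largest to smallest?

60, 21, 20, 19, 9, 9, 8 bp

Ybr13II sites (CCATGG) start at positions 20, 39, 60, 69.
Ybr13II cuts after the first base of each site, so after positions 20, 39, 60, 69.
PstI sites (CTGCAG) start at positions 125, 133.
PstI cuts after base 5 of each site (before the last base), so after positions 129, 137.
Combined cut positions: 20, 39, 60, 69, 129, 137.
Linear molecule, 6 cuts → 7 fragments:
  1–20 → 20 bp
  21–39 → 19 bp
  40–60 → 21 bp
  61–69 → 9 bp
  70–129 → 60 bp
  130–137 → 8 bp
  138–146 → 9 bp
Sorted largest to smallest: 60, 21, 20, 19, 9, 9, 8 bp.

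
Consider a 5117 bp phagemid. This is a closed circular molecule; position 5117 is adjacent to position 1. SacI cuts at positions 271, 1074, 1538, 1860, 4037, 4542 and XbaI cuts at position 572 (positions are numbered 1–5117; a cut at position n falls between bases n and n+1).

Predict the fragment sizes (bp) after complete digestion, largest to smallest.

2177, 846, 505, 502, 464, 322, 301 bp

Combined cut positions (sorted): 271, 572, 1074, 1538, 1860, 4037, 4542.
Circular molecule, 7 cuts → 7 fragments:
  572 − 271 = 301 bp
  1074 − 572 = 502 bp
  1538 − 1074 = 464 bp
  1860 − 1538 = 322 bp
  4037 − 1860 = 2177 bp
  4542 − 4037 = 505 bp
  wrap: 5117 − 4542 + 271 = 846 bp
Sorted largest to smallest: 2177, 846, 505, 502, 464, 322, 301 bp.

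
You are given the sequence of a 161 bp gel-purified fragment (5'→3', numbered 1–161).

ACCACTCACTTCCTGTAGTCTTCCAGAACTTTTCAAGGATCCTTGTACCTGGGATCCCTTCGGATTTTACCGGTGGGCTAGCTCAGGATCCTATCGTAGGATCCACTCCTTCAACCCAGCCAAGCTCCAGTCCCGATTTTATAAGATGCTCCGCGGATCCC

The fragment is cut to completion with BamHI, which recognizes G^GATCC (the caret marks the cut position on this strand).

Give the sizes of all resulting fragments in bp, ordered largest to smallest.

BamHI sites (GGATCC) start at positions 37, 52, 86, 99, 155.
BamHI cuts after the first base of each site, so after positions 37, 52, 86, 99, 155.
Linear molecule, 5 cuts → 6 fragments:
  1–37 → 37 bp
  38–52 → 15 bp
  53–86 → 34 bp
  87–99 → 13 bp
  100–155 → 56 bp
  156–161 → 6 bp
Sorted largest to smallest: 56, 37, 34, 15, 13, 6 bp.

56, 37, 34, 15, 13, 6 bp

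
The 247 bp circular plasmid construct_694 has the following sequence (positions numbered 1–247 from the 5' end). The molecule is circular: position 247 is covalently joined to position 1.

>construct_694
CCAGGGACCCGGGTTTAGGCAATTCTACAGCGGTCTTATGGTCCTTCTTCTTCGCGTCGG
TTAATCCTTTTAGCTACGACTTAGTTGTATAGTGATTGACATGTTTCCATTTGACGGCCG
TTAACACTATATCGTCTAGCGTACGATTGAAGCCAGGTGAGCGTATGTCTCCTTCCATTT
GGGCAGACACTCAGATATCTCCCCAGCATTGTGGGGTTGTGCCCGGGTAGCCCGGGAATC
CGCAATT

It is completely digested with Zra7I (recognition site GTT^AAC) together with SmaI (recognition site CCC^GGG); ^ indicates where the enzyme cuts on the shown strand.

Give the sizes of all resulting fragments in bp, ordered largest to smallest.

112, 102, 24, 9 bp

The Zra7I site (GTTAAC) starts at position 120.
Zra7I cuts after base 3 of each site, so after position 122.
SmaI sites (CCCGGG) start at positions 8, 222, 231.
SmaI cuts after base 3 of each site, so after positions 10, 224, 233.
Combined cut positions: 10, 122, 224, 233.
Circular molecule, 4 cuts → 4 fragments:
  11–122 → 112 bp
  123–224 → 102 bp
  225–233 → 9 bp
  234–247 then 1–10 → 14 + 10 = 24 bp
Sorted largest to smallest: 112, 102, 24, 9 bp.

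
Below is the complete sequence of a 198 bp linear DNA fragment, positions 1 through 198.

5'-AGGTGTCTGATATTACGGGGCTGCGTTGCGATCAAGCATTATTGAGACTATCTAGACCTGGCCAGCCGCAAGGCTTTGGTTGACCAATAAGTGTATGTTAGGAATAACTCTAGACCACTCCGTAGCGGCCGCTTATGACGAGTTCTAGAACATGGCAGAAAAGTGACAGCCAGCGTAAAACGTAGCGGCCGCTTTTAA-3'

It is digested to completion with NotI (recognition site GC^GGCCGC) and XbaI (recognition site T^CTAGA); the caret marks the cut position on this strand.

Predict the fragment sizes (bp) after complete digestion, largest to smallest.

NotI sites (GCGGCCGC) start at positions 125, 185.
NotI cuts after base 2 of each site, so after positions 126, 186.
XbaI sites (TCTAGA) start at positions 51, 109, 144.
XbaI cuts after the first base of each site, so after positions 51, 109, 144.
Combined cut positions: 51, 109, 126, 144, 186.
Linear molecule, 5 cuts → 6 fragments:
  1–51 → 51 bp
  52–109 → 58 bp
  110–126 → 17 bp
  127–144 → 18 bp
  145–186 → 42 bp
  187–198 → 12 bp
Sorted largest to smallest: 58, 51, 42, 18, 17, 12 bp.

58, 51, 42, 18, 17, 12 bp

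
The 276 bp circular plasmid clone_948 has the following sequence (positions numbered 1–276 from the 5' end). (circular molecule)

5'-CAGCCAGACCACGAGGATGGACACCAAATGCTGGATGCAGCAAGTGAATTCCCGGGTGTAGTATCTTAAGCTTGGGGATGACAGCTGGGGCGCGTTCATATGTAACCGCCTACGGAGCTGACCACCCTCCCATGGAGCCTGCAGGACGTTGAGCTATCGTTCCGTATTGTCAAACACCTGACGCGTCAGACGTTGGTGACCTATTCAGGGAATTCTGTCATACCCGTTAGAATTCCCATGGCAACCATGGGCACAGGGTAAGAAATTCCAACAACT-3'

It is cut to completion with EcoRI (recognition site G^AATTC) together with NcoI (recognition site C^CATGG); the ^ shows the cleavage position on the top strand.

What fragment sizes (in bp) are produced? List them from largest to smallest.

EcoRI sites (GAATTC) start at positions 46, 210, 230.
EcoRI cuts after the first base of each site, so after positions 46, 210, 230.
NcoI sites (CCATGG) start at positions 130, 236, 245.
NcoI cuts after the first base of each site, so after positions 130, 236, 245.
Combined cut positions: 46, 130, 210, 230, 236, 245.
Circular molecule, 6 cuts → 6 fragments:
  47–130 → 84 bp
  131–210 → 80 bp
  211–230 → 20 bp
  231–236 → 6 bp
  237–245 → 9 bp
  246–276 then 1–46 → 31 + 46 = 77 bp
Sorted largest to smallest: 84, 80, 77, 20, 9, 6 bp.

84, 80, 77, 20, 9, 6 bp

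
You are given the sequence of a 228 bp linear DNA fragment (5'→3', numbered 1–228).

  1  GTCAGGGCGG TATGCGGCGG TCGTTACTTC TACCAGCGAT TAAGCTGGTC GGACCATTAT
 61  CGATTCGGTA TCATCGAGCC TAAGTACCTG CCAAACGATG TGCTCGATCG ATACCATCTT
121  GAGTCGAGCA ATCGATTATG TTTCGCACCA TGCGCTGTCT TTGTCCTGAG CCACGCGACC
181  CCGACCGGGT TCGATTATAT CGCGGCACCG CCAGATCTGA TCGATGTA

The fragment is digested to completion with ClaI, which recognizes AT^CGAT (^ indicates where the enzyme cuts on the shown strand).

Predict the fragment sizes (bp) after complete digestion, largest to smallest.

89, 60, 48, 24, 7 bp

ClaI sites (ATCGAT) start at positions 59, 107, 131, 220.
ClaI cuts after base 2 of each site, so after positions 60, 108, 132, 221.
Linear molecule, 4 cuts → 5 fragments:
  1–60 → 60 bp
  61–108 → 48 bp
  109–132 → 24 bp
  133–221 → 89 bp
  222–228 → 7 bp
Sorted largest to smallest: 89, 60, 48, 24, 7 bp.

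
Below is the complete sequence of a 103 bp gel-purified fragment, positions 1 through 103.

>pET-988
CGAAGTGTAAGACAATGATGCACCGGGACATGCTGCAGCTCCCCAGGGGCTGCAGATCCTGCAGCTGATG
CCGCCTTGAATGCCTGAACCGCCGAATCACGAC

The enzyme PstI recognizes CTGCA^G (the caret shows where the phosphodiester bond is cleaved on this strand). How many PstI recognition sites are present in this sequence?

CTGCAG occurs starting at positions 33, 50, 59.
PstI cuts at 3 sites.

3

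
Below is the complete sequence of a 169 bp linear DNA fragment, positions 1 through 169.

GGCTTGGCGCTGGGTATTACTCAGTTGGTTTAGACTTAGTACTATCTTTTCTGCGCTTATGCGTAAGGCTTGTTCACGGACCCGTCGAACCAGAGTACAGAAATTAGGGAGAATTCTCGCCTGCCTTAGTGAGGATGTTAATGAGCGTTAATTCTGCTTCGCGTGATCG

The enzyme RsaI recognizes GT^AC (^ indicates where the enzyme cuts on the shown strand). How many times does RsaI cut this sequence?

GTAC occurs starting at positions 39, 95.
RsaI cuts at 2 sites.

2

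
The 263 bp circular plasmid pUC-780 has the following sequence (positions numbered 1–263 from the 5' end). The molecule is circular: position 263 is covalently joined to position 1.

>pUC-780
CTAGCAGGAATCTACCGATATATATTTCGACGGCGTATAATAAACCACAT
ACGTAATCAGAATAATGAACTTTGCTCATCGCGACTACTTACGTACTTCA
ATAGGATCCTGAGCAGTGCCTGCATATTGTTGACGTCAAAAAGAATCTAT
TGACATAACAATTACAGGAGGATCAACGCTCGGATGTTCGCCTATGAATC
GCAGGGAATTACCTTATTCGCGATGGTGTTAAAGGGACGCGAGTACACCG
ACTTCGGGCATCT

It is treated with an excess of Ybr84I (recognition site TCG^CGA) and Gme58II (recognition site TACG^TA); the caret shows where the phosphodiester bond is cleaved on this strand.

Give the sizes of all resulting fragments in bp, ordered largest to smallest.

127, 96, 28, 12 bp

Ybr84I sites (TCGCGA) start at positions 79, 218.
Ybr84I cuts after base 3 of each site, so after positions 81, 220.
Gme58II sites (TACGTA) start at positions 50, 90.
Gme58II cuts after base 4 of each site, so after positions 53, 93.
Combined cut positions: 53, 81, 93, 220.
Circular molecule, 4 cuts → 4 fragments:
  54–81 → 28 bp
  82–93 → 12 bp
  94–220 → 127 bp
  221–263 then 1–53 → 43 + 53 = 96 bp
Sorted largest to smallest: 127, 96, 28, 12 bp.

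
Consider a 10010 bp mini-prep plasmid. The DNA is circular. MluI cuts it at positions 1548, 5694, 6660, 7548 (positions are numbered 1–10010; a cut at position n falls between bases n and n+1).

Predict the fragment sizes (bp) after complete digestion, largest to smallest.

4146, 4010, 966, 888 bp

Circular molecule, 4 cuts → 4 fragments:
  5694 − 1548 = 4146 bp
  6660 − 5694 = 966 bp
  7548 − 6660 = 888 bp
  wrap: 10010 − 7548 + 1548 = 4010 bp
Sorted largest to smallest: 4146, 4010, 966, 888 bp.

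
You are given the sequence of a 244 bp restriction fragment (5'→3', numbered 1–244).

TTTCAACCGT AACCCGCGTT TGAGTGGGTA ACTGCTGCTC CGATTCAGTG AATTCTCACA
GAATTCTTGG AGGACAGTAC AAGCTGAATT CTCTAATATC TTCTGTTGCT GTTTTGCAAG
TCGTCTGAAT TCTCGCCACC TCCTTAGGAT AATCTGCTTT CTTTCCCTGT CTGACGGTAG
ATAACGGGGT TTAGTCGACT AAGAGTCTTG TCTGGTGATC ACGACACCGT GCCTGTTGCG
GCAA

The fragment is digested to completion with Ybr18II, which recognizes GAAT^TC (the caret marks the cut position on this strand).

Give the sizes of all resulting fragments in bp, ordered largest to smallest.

Ybr18II sites (GAATTC) start at positions 50, 61, 86, 127.
Ybr18II cuts after base 4 of each site, so after positions 53, 64, 89, 130.
Linear molecule, 4 cuts → 5 fragments:
  1–53 → 53 bp
  54–64 → 11 bp
  65–89 → 25 bp
  90–130 → 41 bp
  131–244 → 114 bp
Sorted largest to smallest: 114, 53, 41, 25, 11 bp.

114, 53, 41, 25, 11 bp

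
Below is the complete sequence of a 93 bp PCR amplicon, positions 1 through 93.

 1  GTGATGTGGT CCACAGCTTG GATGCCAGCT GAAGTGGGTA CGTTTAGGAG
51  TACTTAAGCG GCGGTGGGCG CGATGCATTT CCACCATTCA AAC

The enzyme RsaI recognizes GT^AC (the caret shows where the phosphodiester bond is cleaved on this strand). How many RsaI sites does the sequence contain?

2

GTAC occurs starting at positions 38, 50.
RsaI cuts at 2 sites.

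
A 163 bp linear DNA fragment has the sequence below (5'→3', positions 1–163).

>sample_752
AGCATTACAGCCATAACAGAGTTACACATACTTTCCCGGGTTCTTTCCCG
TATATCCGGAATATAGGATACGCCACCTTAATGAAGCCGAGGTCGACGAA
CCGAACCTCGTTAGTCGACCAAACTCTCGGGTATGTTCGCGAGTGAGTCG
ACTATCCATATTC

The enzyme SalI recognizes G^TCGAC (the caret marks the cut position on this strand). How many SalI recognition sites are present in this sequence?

GTCGAC occurs starting at positions 92, 114, 147.
SalI cuts at 3 sites.

3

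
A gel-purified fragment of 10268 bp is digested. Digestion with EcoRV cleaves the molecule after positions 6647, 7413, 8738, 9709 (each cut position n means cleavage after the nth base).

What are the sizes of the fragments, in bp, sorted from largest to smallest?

6647, 1325, 971, 766, 559 bp

Linear molecule, 4 cuts → 5 fragments:
  6647 − 0 = 6647 bp
  7413 − 6647 = 766 bp
  8738 − 7413 = 1325 bp
  9709 − 8738 = 971 bp
  10268 − 9709 = 559 bp
Sorted largest to smallest: 6647, 1325, 971, 766, 559 bp.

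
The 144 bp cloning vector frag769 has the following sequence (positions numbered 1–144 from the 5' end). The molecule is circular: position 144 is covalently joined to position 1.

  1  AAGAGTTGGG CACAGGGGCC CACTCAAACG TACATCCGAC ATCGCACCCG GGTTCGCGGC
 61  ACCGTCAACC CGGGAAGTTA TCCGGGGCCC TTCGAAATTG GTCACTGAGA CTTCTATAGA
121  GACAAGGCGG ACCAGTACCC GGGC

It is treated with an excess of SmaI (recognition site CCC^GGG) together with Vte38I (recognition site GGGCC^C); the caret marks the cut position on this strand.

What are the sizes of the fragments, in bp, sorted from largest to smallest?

SmaI sites (CCCGGG) start at positions 47, 69, 138.
SmaI cuts after base 3 of each site, so after positions 49, 71, 140.
Vte38I sites (GGGCCC) start at positions 16, 85.
Vte38I cuts after base 5 of each site (before the last base), so after positions 20, 89.
Combined cut positions: 20, 49, 71, 89, 140.
Circular molecule, 5 cuts → 5 fragments:
  21–49 → 29 bp
  50–71 → 22 bp
  72–89 → 18 bp
  90–140 → 51 bp
  141–144 then 1–20 → 4 + 20 = 24 bp
Sorted largest to smallest: 51, 29, 24, 22, 18 bp.

51, 29, 24, 22, 18 bp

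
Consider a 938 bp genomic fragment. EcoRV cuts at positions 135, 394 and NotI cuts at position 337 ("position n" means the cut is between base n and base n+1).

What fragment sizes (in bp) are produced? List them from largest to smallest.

544, 202, 135, 57 bp

Combined cut positions (sorted): 135, 337, 394.
Linear molecule, 3 cuts → 4 fragments:
  135 − 0 = 135 bp
  337 − 135 = 202 bp
  394 − 337 = 57 bp
  938 − 394 = 544 bp
Sorted largest to smallest: 544, 202, 135, 57 bp.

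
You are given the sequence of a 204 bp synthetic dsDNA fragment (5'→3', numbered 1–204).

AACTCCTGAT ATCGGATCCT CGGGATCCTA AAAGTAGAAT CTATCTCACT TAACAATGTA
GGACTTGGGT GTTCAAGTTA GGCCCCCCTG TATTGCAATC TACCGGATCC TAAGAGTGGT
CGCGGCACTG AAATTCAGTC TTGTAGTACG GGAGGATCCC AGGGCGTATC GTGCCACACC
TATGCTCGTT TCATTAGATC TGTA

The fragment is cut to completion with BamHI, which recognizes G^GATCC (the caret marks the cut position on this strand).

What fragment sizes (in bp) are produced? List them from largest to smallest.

82, 50, 49, 14, 9 bp

BamHI sites (GGATCC) start at positions 14, 23, 105, 154.
BamHI cuts after the first base of each site, so after positions 14, 23, 105, 154.
Linear molecule, 4 cuts → 5 fragments:
  1–14 → 14 bp
  15–23 → 9 bp
  24–105 → 82 bp
  106–154 → 49 bp
  155–204 → 50 bp
Sorted largest to smallest: 82, 50, 49, 14, 9 bp.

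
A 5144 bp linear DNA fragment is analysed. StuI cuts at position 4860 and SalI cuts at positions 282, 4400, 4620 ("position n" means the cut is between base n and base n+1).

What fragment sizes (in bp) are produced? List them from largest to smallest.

4118, 284, 282, 240, 220 bp

Combined cut positions (sorted): 282, 4400, 4620, 4860.
Linear molecule, 4 cuts → 5 fragments:
  282 − 0 = 282 bp
  4400 − 282 = 4118 bp
  4620 − 4400 = 220 bp
  4860 − 4620 = 240 bp
  5144 − 4860 = 284 bp
Sorted largest to smallest: 4118, 284, 282, 240, 220 bp.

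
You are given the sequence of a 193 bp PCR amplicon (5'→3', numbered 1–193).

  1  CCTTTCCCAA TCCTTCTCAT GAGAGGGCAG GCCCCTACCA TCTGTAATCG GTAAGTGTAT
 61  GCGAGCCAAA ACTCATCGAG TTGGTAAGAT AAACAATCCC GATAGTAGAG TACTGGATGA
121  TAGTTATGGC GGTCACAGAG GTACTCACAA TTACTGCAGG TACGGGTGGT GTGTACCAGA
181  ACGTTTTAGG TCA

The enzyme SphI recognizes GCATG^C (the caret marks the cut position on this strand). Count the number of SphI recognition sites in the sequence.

0

No occurrence of GCATGC is present in the sequence.
SphI does not cut: 0 sites.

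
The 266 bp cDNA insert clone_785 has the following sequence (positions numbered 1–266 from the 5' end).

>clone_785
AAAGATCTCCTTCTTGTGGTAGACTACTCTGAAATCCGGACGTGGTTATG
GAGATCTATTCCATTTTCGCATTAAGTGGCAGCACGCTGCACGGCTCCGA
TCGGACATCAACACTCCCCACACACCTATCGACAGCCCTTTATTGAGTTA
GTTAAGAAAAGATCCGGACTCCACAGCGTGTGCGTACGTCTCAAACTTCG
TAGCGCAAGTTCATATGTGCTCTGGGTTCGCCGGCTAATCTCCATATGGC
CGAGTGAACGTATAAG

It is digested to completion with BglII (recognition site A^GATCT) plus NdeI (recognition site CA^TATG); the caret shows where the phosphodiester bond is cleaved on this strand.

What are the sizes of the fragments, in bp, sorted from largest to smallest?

161, 49, 31, 22, 3 bp

BglII sites (AGATCT) start at positions 3, 52.
BglII cuts after the first base of each site, so after positions 3, 52.
NdeI sites (CATATG) start at positions 212, 243.
NdeI cuts after base 2 of each site, so after positions 213, 244.
Combined cut positions: 3, 52, 213, 244.
Linear molecule, 4 cuts → 5 fragments:
  1–3 → 3 bp
  4–52 → 49 bp
  53–213 → 161 bp
  214–244 → 31 bp
  245–266 → 22 bp
Sorted largest to smallest: 161, 49, 31, 22, 3 bp.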